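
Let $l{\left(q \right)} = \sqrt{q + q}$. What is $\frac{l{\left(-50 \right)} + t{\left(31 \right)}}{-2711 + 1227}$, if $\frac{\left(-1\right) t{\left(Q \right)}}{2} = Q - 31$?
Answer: $- \frac{5 i}{742} \approx - 0.0067385 i$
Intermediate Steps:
$l{\left(q \right)} = \sqrt{2} \sqrt{q}$ ($l{\left(q \right)} = \sqrt{2 q} = \sqrt{2} \sqrt{q}$)
$t{\left(Q \right)} = 62 - 2 Q$ ($t{\left(Q \right)} = - 2 \left(Q - 31\right) = - 2 \left(-31 + Q\right) = 62 - 2 Q$)
$\frac{l{\left(-50 \right)} + t{\left(31 \right)}}{-2711 + 1227} = \frac{\sqrt{2} \sqrt{-50} + \left(62 - 62\right)}{-2711 + 1227} = \frac{\sqrt{2} \cdot 5 i \sqrt{2} + \left(62 - 62\right)}{-1484} = \left(10 i + 0\right) \left(- \frac{1}{1484}\right) = 10 i \left(- \frac{1}{1484}\right) = - \frac{5 i}{742}$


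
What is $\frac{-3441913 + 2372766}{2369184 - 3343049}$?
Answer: $\frac{17527}{15965} \approx 1.0978$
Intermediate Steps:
$\frac{-3441913 + 2372766}{2369184 - 3343049} = - \frac{1069147}{-973865} = \left(-1069147\right) \left(- \frac{1}{973865}\right) = \frac{17527}{15965}$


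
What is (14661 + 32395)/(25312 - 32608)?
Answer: -2941/456 ≈ -6.4496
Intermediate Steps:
(14661 + 32395)/(25312 - 32608) = 47056/(-7296) = 47056*(-1/7296) = -2941/456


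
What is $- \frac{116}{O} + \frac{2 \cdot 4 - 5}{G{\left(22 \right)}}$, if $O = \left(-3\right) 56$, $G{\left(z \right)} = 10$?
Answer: $\frac{104}{105} \approx 0.99048$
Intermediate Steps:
$O = -168$
$- \frac{116}{O} + \frac{2 \cdot 4 - 5}{G{\left(22 \right)}} = - \frac{116}{-168} + \frac{2 \cdot 4 - 5}{10} = \left(-116\right) \left(- \frac{1}{168}\right) + \left(8 - 5\right) \frac{1}{10} = \frac{29}{42} + 3 \cdot \frac{1}{10} = \frac{29}{42} + \frac{3}{10} = \frac{104}{105}$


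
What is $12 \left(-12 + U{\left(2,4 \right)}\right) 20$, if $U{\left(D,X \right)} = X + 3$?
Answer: $-1200$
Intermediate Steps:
$U{\left(D,X \right)} = 3 + X$
$12 \left(-12 + U{\left(2,4 \right)}\right) 20 = 12 \left(-12 + \left(3 + 4\right)\right) 20 = 12 \left(-12 + 7\right) 20 = 12 \left(-5\right) 20 = \left(-60\right) 20 = -1200$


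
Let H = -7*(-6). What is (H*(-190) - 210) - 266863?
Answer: -275053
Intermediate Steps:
H = 42
(H*(-190) - 210) - 266863 = (42*(-190) - 210) - 266863 = (-7980 - 210) - 266863 = -8190 - 266863 = -275053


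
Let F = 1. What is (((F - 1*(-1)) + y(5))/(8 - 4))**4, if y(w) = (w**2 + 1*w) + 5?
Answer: 1874161/256 ≈ 7320.9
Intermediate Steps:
y(w) = 5 + w + w**2 (y(w) = (w**2 + w) + 5 = (w + w**2) + 5 = 5 + w + w**2)
(((F - 1*(-1)) + y(5))/(8 - 4))**4 = (((1 - 1*(-1)) + (5 + 5 + 5**2))/(8 - 4))**4 = (((1 + 1) + (5 + 5 + 25))/4)**4 = ((2 + 35)*(1/4))**4 = (37*(1/4))**4 = (37/4)**4 = 1874161/256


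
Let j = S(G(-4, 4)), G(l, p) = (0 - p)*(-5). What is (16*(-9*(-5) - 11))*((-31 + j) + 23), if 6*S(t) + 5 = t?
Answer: -2992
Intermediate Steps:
G(l, p) = 5*p (G(l, p) = -p*(-5) = 5*p)
S(t) = -5/6 + t/6
j = 5/2 (j = -5/6 + (5*4)/6 = -5/6 + (1/6)*20 = -5/6 + 10/3 = 5/2 ≈ 2.5000)
(16*(-9*(-5) - 11))*((-31 + j) + 23) = (16*(-9*(-5) - 11))*((-31 + 5/2) + 23) = (16*(45 - 11))*(-57/2 + 23) = (16*34)*(-11/2) = 544*(-11/2) = -2992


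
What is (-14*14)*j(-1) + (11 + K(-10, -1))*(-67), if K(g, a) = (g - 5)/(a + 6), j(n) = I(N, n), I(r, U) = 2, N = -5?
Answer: -928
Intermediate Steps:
j(n) = 2
K(g, a) = (-5 + g)/(6 + a)
(-14*14)*j(-1) + (11 + K(-10, -1))*(-67) = -14*14*2 + (11 + (-5 - 10)/(6 - 1))*(-67) = -196*2 + (11 - 15/5)*(-67) = -392 + (11 + (⅕)*(-15))*(-67) = -392 + (11 - 3)*(-67) = -392 + 8*(-67) = -392 - 536 = -928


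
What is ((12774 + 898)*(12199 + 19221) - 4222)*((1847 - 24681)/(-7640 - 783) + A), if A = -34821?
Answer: -125981910335870082/8423 ≈ -1.4957e+13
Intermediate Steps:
((12774 + 898)*(12199 + 19221) - 4222)*((1847 - 24681)/(-7640 - 783) + A) = ((12774 + 898)*(12199 + 19221) - 4222)*((1847 - 24681)/(-7640 - 783) - 34821) = (13672*31420 - 4222)*(-22834/(-8423) - 34821) = (429574240 - 4222)*(-22834*(-1/8423) - 34821) = 429570018*(22834/8423 - 34821) = 429570018*(-293274449/8423) = -125981910335870082/8423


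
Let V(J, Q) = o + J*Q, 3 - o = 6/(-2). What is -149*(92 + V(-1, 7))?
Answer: -13559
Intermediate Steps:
o = 6 (o = 3 - 6/(-2) = 3 - 6*(-1)/2 = 3 - 1*(-3) = 3 + 3 = 6)
V(J, Q) = 6 + J*Q
-149*(92 + V(-1, 7)) = -149*(92 + (6 - 1*7)) = -149*(92 + (6 - 7)) = -149*(92 - 1) = -149*91 = -13559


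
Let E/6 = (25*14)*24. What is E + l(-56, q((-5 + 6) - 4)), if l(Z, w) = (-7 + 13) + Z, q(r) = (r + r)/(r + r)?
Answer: 50350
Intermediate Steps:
q(r) = 1 (q(r) = (2*r)/((2*r)) = (2*r)*(1/(2*r)) = 1)
l(Z, w) = 6 + Z
E = 50400 (E = 6*((25*14)*24) = 6*(350*24) = 6*8400 = 50400)
E + l(-56, q((-5 + 6) - 4)) = 50400 + (6 - 56) = 50400 - 50 = 50350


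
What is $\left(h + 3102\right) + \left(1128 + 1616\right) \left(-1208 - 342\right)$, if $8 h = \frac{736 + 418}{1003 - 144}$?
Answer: $- \frac{14603336151}{3436} \approx -4.2501 \cdot 10^{6}$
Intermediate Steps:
$h = \frac{577}{3436}$ ($h = \frac{\left(736 + 418\right) \frac{1}{1003 - 144}}{8} = \frac{1154 \cdot \frac{1}{859}}{8} = \frac{1}{8} \cdot \frac{1154}{859} = \frac{577}{3436} \approx 0.16793$)
$\left(h + 3102\right) + \left(1128 + 1616\right) \left(-1208 - 342\right) = \left(\frac{577}{3436} + 3102\right) + \left(1128 + 1616\right) \left(-1208 - 342\right) = \frac{10659049}{3436} + 2744 \left(-1550\right) = \frac{10659049}{3436} - 4253200 = - \frac{14603336151}{3436}$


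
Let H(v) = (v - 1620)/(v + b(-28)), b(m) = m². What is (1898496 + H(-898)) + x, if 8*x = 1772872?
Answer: 120847244/57 ≈ 2.1201e+6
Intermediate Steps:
x = 221609 (x = (⅛)*1772872 = 221609)
H(v) = (-1620 + v)/(784 + v) (H(v) = (v - 1620)/(v + (-28)²) = (-1620 + v)/(v + 784) = (-1620 + v)/(784 + v))
(1898496 + H(-898)) + x = (1898496 + (-1620 - 898)/(784 - 898)) + 221609 = (1898496 - 2518/(-114)) + 221609 = (1898496 - 1/114*(-2518)) + 221609 = (1898496 + 1259/57) + 221609 = 108215531/57 + 221609 = 120847244/57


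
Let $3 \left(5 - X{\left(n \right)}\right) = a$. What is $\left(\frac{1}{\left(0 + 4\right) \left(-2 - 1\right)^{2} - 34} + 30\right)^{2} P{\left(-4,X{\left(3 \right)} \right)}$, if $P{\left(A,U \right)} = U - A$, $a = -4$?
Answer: $\frac{115351}{12} \approx 9612.6$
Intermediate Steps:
$X{\left(n \right)} = \frac{19}{3}$ ($X{\left(n \right)} = 5 - - \frac{4}{3} = 5 + \frac{4}{3} = \frac{19}{3}$)
$\left(\frac{1}{\left(0 + 4\right) \left(-2 - 1\right)^{2} - 34} + 30\right)^{2} P{\left(-4,X{\left(3 \right)} \right)} = \left(\frac{1}{\left(0 + 4\right) \left(-2 - 1\right)^{2} - 34} + 30\right)^{2} \left(\frac{19}{3} - -4\right) = \left(\frac{1}{4 \left(-3\right)^{2} - 34} + 30\right)^{2} \left(\frac{19}{3} + 4\right) = \left(\frac{1}{4 \cdot 9 - 34} + 30\right)^{2} \cdot \frac{31}{3} = \left(\frac{1}{36 - 34} + 30\right)^{2} \cdot \frac{31}{3} = \left(\frac{1}{2} + 30\right)^{2} \cdot \frac{31}{3} = \left(\frac{61}{2}\right)^{2} \cdot \frac{31}{3} = \frac{3721}{4} \cdot \frac{31}{3} = \frac{115351}{12}$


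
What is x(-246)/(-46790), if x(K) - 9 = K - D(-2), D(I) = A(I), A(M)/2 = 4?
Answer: 49/9358 ≈ 0.0052362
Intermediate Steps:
A(M) = 8 (A(M) = 2*4 = 8)
D(I) = 8
x(K) = 1 + K (x(K) = 9 + (K - 1*8) = 9 + (K - 8) = 9 + (-8 + K) = 1 + K)
x(-246)/(-46790) = (1 - 246)/(-46790) = -245*(-1/46790) = 49/9358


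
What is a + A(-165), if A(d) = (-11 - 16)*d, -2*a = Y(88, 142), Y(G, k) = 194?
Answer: 4358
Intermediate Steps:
a = -97 (a = -½*194 = -97)
A(d) = -27*d
a + A(-165) = -97 - 27*(-165) = -97 + 4455 = 4358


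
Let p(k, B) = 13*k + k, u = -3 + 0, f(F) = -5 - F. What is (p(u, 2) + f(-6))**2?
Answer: 1681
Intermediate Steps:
u = -3
p(k, B) = 14*k
(p(u, 2) + f(-6))**2 = (14*(-3) + (-5 - 1*(-6)))**2 = (-42 + (-5 + 6))**2 = (-42 + 1)**2 = (-41)**2 = 1681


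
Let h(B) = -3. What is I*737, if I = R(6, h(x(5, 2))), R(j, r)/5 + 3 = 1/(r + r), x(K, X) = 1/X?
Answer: -70015/6 ≈ -11669.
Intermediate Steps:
R(j, r) = -15 + 5/(2*r) (R(j, r) = -15 + 5/(r + r) = -15 + 5/((2*r)) = -15 + 5*(1/(2*r)) = -15 + 5/(2*r))
I = -95/6 (I = -15 + (5/2)/(-3) = -15 + (5/2)*(-⅓) = -15 - ⅚ = -95/6 ≈ -15.833)
I*737 = -95/6*737 = -70015/6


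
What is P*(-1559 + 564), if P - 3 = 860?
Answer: -858685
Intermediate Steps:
P = 863 (P = 3 + 860 = 863)
P*(-1559 + 564) = 863*(-1559 + 564) = 863*(-995) = -858685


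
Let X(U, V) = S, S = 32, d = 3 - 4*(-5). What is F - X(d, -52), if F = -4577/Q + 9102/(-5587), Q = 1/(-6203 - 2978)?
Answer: 6345231909/151 ≈ 4.2021e+7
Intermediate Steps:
Q = -1/9181 (Q = 1/(-9181) = -1/9181 ≈ -0.00010892)
F = 6345236741/151 (F = -4577/(-1/9181) + 9102/(-5587) = -4577*(-9181) + 9102*(-1/5587) = 42021437 - 246/151 = 6345236741/151 ≈ 4.2021e+7)
d = 23 (d = 3 + 20 = 23)
X(U, V) = 32
F - X(d, -52) = 6345236741/151 - 1*32 = 6345236741/151 - 32 = 6345231909/151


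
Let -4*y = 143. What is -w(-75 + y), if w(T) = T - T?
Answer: 0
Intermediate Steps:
y = -143/4 (y = -¼*143 = -143/4 ≈ -35.750)
w(T) = 0
-w(-75 + y) = -1*0 = 0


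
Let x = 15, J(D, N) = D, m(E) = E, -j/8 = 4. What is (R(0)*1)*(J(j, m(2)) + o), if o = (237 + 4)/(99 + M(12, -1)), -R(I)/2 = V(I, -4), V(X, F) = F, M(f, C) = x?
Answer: -13628/57 ≈ -239.09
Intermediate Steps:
j = -32 (j = -8*4 = -32)
M(f, C) = 15
R(I) = 8 (R(I) = -2*(-4) = 8)
o = 241/114 (o = (237 + 4)/(99 + 15) = 241/114 ≈ 2.1140)
(R(0)*1)*(J(j, m(2)) + o) = (8*1)*(-32 + 241/114) = 8*(-3407/114) = -13628/57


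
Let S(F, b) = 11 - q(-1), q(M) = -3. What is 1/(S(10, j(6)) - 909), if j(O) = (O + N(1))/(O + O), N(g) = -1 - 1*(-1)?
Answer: -1/895 ≈ -0.0011173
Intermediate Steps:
N(g) = 0 (N(g) = -1 + 1 = 0)
j(O) = ½ (j(O) = (O + 0)/(O + O) = O/((2*O)) = O*(1/(2*O)) = ½)
S(F, b) = 14 (S(F, b) = 11 - 1*(-3) = 11 + 3 = 14)
1/(S(10, j(6)) - 909) = 1/(14 - 909) = 1/(-895) = -1/895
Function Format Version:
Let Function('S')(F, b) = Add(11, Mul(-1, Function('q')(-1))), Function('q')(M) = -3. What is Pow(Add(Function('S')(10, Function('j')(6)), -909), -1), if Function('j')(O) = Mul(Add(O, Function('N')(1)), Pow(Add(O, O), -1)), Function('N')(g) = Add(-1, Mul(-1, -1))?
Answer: Rational(-1, 895) ≈ -0.0011173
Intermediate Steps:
Function('N')(g) = 0 (Function('N')(g) = Add(-1, 1) = 0)
Function('j')(O) = Rational(1, 2) (Function('j')(O) = Mul(Add(O, 0), Pow(Add(O, O), -1)) = Mul(O, Pow(Mul(2, O), -1)) = Mul(O, Mul(Rational(1, 2), Pow(O, -1))) = Rational(1, 2))
Function('S')(F, b) = 14 (Function('S')(F, b) = Add(11, Mul(-1, -3)) = Add(11, 3) = 14)
Pow(Add(Function('S')(10, Function('j')(6)), -909), -1) = Pow(Add(14, -909), -1) = Pow(-895, -1) = Rational(-1, 895)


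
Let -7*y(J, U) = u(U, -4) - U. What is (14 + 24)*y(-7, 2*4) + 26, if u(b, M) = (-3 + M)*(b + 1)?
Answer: 2880/7 ≈ 411.43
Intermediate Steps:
u(b, M) = (1 + b)*(-3 + M) (u(b, M) = (-3 + M)*(1 + b) = (1 + b)*(-3 + M))
y(J, U) = 1 + 8*U/7 (y(J, U) = -((-3 - 4 - 3*U - 4*U) - U)/7 = -((-7 - 7*U) - U)/7 = -(-7 - 8*U)/7 = 1 + 8*U/7)
(14 + 24)*y(-7, 2*4) + 26 = (14 + 24)*(1 + 8*(2*4)/7) + 26 = 38*(1 + (8/7)*8) + 26 = 38*(1 + 64/7) + 26 = 38*(71/7) + 26 = 2698/7 + 26 = 2880/7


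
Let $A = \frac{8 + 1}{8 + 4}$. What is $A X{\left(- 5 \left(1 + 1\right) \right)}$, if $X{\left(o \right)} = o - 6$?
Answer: $-12$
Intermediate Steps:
$X{\left(o \right)} = -6 + o$
$A = \frac{3}{4}$ ($A = \frac{1}{12} \cdot 9 = \frac{3}{4} \approx 0.75$)
$A X{\left(- 5 \left(1 + 1\right) \right)} = \frac{3 \left(-6 - 5 \left(1 + 1\right)\right)}{4} = \frac{3 \left(-6 - 10\right)}{4} = \frac{3}{4} \left(-16\right) = -12$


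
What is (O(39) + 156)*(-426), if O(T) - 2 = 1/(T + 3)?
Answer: -471227/7 ≈ -67318.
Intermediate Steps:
O(T) = 2 + 1/(3 + T) (O(T) = 2 + 1/(T + 3) = 2 + 1/(3 + T))
(O(39) + 156)*(-426) = ((7 + 2*39)/(3 + 39) + 156)*(-426) = ((7 + 78)/42 + 156)*(-426) = ((1/42)*85 + 156)*(-426) = (85/42 + 156)*(-426) = (6637/42)*(-426) = -471227/7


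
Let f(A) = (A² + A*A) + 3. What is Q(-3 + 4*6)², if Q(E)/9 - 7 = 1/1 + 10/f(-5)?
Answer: 15256836/2809 ≈ 5431.4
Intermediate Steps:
f(A) = 3 + 2*A² (f(A) = (A² + A²) + 3 = 2*A² + 3 = 3 + 2*A²)
Q(E) = 3906/53 (Q(E) = 63 + 9*(1/1 + 10/(3 + 2*(-5)²)) = 63 + 9*(1*1 + 10/(3 + 2*25)) = 63 + 9*(1 + 10/(3 + 50)) = 63 + 9*(1 + 10/53) = 63 + 9*(63/53) = 63 + 567/53 = 3906/53)
Q(-3 + 4*6)² = (3906/53)² = 15256836/2809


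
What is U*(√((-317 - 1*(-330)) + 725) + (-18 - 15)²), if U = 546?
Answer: 594594 + 1638*√82 ≈ 6.0943e+5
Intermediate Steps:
U*(√((-317 - 1*(-330)) + 725) + (-18 - 15)²) = 546*(√((-317 - 1*(-330)) + 725) + (-18 - 15)²) = 546*(√((-317 + 330) + 725) + (-33)²) = 546*(√(13 + 725) + 1089) = 546*(√738 + 1089) = 546*(3*√82 + 1089) = 546*(1089 + 3*√82) = 594594 + 1638*√82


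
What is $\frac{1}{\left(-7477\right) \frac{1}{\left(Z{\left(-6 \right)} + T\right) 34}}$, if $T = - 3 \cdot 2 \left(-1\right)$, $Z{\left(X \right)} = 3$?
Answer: $- \frac{306}{7477} \approx -0.040926$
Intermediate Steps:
$T = 6$ ($T = \left(-3\right) \left(-2\right) = 6$)
$\frac{1}{\left(-7477\right) \frac{1}{\left(Z{\left(-6 \right)} + T\right) 34}} = \frac{1}{\left(-7477\right) \frac{1}{\left(3 + 6\right) 34}} = \frac{1}{\left(-7477\right) \frac{1}{9 \cdot 34}} = \frac{1}{\left(-7477\right) \frac{1}{306}} = \frac{1}{- \frac{7477}{306}} = - \frac{306}{7477}$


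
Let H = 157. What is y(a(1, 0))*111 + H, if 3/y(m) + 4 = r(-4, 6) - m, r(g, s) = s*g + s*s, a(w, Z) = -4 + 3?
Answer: 194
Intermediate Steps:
a(w, Z) = -1
r(g, s) = s**2 + g*s (r(g, s) = g*s + s**2 = s**2 + g*s)
y(m) = 3/(8 - m) (y(m) = 3/(-4 + (6*(-4 + 6) - m)) = 3/(-4 + (6*2 - m)) = 3/(-4 + (12 - m)) = 3/(8 - m))
y(a(1, 0))*111 + H = -3/(-8 - 1)*111 + 157 = -3/(-9)*111 + 157 = -3*(-1/9)*111 + 157 = (1/3)*111 + 157 = 37 + 157 = 194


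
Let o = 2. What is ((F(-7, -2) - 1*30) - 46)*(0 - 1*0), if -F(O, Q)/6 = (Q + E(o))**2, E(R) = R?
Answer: 0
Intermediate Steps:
F(O, Q) = -6*(2 + Q)**2 (F(O, Q) = -6*(Q + 2)**2 = -6*(2 + Q)**2)
((F(-7, -2) - 1*30) - 46)*(0 - 1*0) = ((-6*(2 - 2)**2 - 1*30) - 46)*(0 - 1*0) = ((-6*0**2 - 30) - 46)*(0 + 0) = ((-6*0 - 30) - 46)*0 = ((0 - 30) - 46)*0 = (-30 - 46)*0 = -76*0 = 0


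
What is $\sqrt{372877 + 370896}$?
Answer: $\sqrt{743773} \approx 862.42$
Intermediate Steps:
$\sqrt{372877 + 370896} = \sqrt{743773}$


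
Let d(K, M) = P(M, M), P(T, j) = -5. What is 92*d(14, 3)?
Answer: -460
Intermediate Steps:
d(K, M) = -5
92*d(14, 3) = 92*(-5) = -460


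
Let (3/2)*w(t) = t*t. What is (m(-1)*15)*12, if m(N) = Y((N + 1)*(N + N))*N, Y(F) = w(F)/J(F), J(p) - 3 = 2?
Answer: 0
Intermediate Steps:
J(p) = 5 (J(p) = 3 + 2 = 5)
w(t) = 2*t²/3 (w(t) = 2*(t*t)/3 = 2*t²/3)
Y(F) = 2*F²/15 (Y(F) = (2*F²/3)/5 = (2*F²/3)*(⅕) = 2*F²/15)
m(N) = 8*N³*(1 + N)²/15 (m(N) = (2*((N + 1)*(N + N))²/15)*N = (2*((1 + N)*(2*N))²/15)*N = (2*(2*N*(1 + N))²/15)*N = (2*(4*N²*(1 + N)²)/15)*N = (8*N²*(1 + N)²/15)*N = 8*N³*(1 + N)²/15)
(m(-1)*15)*12 = (((8/15)*(-1)³*(1 - 1)²)*15)*12 = (((8/15)*(-1)*0²)*15)*12 = (((8/15)*(-1)*0)*15)*12 = (0*15)*12 = 0*12 = 0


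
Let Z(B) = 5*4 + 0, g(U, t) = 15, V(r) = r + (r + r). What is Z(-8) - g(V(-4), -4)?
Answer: 5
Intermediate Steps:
V(r) = 3*r (V(r) = r + 2*r = 3*r)
Z(B) = 20 (Z(B) = 20 + 0 = 20)
Z(-8) - g(V(-4), -4) = 20 - 1*15 = 20 - 15 = 5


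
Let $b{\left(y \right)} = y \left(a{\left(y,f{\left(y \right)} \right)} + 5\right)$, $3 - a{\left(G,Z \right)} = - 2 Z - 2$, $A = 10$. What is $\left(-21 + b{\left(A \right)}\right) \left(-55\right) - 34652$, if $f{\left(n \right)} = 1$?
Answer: $-40097$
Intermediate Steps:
$a{\left(G,Z \right)} = 5 + 2 Z$ ($a{\left(G,Z \right)} = 3 - \left(- 2 Z - 2\right) = 3 - \left(-2 - 2 Z\right) = 3 + \left(2 + 2 Z\right) = 5 + 2 Z$)
$b{\left(y \right)} = 12 y$ ($b{\left(y \right)} = y \left(\left(5 + 2 \cdot 1\right) + 5\right) = y \left(\left(5 + 2\right) + 5\right) = y \left(7 + 5\right) = y 12 = 12 y$)
$\left(-21 + b{\left(A \right)}\right) \left(-55\right) - 34652 = \left(-21 + 12 \cdot 10\right) \left(-55\right) - 34652 = \left(-21 + 120\right) \left(-55\right) - 34652 = 99 \left(-55\right) - 34652 = -5445 - 34652 = -40097$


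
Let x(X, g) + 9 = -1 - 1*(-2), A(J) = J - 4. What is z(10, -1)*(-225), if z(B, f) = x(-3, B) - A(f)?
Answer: 675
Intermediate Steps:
A(J) = -4 + J
x(X, g) = -8 (x(X, g) = -9 + (-1 - 1*(-2)) = -9 + (-1 + 2) = -9 + 1 = -8)
z(B, f) = -4 - f (z(B, f) = -8 - (-4 + f) = -8 + (4 - f) = -4 - f)
z(10, -1)*(-225) = (-4 - 1*(-1))*(-225) = (-4 + 1)*(-225) = -3*(-225) = 675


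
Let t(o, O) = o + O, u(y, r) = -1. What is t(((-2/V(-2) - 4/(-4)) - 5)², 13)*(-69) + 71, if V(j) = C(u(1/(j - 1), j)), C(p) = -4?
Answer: -6685/4 ≈ -1671.3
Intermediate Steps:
V(j) = -4
t(o, O) = O + o
t(((-2/V(-2) - 4/(-4)) - 5)², 13)*(-69) + 71 = (13 + ((-2/(-4) - 4/(-4)) - 5)²)*(-69) + 71 = (13 + ((-2*(-¼) - 4*(-¼)) - 5)²)*(-69) + 71 = (13 + ((½ + 1) - 5)²)*(-69) + 71 = (13 + (3/2 - 5)²)*(-69) + 71 = (13 + (-7/2)²)*(-69) + 71 = (13 + 49/4)*(-69) + 71 = (101/4)*(-69) + 71 = -6969/4 + 71 = -6685/4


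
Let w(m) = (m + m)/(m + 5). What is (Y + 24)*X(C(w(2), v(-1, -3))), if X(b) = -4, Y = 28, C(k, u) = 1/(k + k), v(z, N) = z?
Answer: -208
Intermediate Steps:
w(m) = 2*m/(5 + m) (w(m) = (2*m)/(5 + m) = 2*m/(5 + m))
C(k, u) = 1/(2*k)
(Y + 24)*X(C(w(2), v(-1, -3))) = (28 + 24)*(-4) = 52*(-4) = -208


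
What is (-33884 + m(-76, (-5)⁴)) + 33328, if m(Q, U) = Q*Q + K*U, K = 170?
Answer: 111470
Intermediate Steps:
m(Q, U) = Q² + 170*U (m(Q, U) = Q*Q + 170*U = Q² + 170*U)
(-33884 + m(-76, (-5)⁴)) + 33328 = (-33884 + ((-76)² + 170*(-5)⁴)) + 33328 = (-33884 + (5776 + 170*625)) + 33328 = (-33884 + (5776 + 106250)) + 33328 = (-33884 + 112026) + 33328 = 78142 + 33328 = 111470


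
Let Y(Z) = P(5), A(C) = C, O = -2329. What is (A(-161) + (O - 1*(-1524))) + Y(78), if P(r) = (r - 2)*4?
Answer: -954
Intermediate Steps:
P(r) = -8 + 4*r (P(r) = (-2 + r)*4 = -8 + 4*r)
Y(Z) = 12 (Y(Z) = -8 + 4*5 = -8 + 20 = 12)
(A(-161) + (O - 1*(-1524))) + Y(78) = (-161 + (-2329 - 1*(-1524))) + 12 = (-161 + (-2329 + 1524)) + 12 = (-161 - 805) + 12 = -966 + 12 = -954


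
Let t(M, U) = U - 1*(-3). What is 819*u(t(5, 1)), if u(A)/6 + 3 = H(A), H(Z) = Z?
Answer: 4914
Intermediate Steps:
t(M, U) = 3 + U (t(M, U) = U + 3 = 3 + U)
u(A) = -18 + 6*A
819*u(t(5, 1)) = 819*(-18 + 6*(3 + 1)) = 819*(-18 + 6*4) = 819*(-18 + 24) = 819*6 = 4914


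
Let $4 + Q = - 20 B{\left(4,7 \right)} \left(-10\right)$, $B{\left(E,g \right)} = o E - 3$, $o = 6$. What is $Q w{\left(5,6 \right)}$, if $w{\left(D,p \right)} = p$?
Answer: $25176$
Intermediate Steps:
$B{\left(E,g \right)} = -3 + 6 E$ ($B{\left(E,g \right)} = 6 E - 3 = -3 + 6 E$)
$Q = 4196$ ($Q = -4 + - 20 \left(-3 + 6 \cdot 4\right) \left(-10\right) = -4 + - 20 \left(-3 + 24\right) \left(-10\right) = -4 + \left(-20\right) 21 \left(-10\right) = -4 - -4200 = -4 + 4200 = 4196$)
$Q w{\left(5,6 \right)} = 4196 \cdot 6 = 25176$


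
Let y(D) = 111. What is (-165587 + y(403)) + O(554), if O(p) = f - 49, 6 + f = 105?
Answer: -165426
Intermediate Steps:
f = 99 (f = -6 + 105 = 99)
O(p) = 50 (O(p) = 99 - 49 = 50)
(-165587 + y(403)) + O(554) = (-165587 + 111) + 50 = -165476 + 50 = -165426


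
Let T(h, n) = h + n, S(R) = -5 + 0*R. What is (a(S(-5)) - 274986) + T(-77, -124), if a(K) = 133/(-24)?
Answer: -6604621/24 ≈ -2.7519e+5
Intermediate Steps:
S(R) = -5 (S(R) = -5 + 0 = -5)
a(K) = -133/24 (a(K) = 133*(-1/24) = -133/24)
(a(S(-5)) - 274986) + T(-77, -124) = (-133/24 - 274986) + (-77 - 124) = -6599797/24 - 201 = -6604621/24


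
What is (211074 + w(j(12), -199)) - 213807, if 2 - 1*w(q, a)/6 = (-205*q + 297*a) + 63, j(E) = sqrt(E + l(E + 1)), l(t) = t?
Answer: 357669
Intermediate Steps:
j(E) = sqrt(1 + 2*E) (j(E) = sqrt(E + (E + 1)) = sqrt(E + (1 + E)) = sqrt(1 + 2*E))
w(q, a) = -366 - 1782*a + 1230*q (w(q, a) = 12 - 6*((-205*q + 297*a) + 63) = 12 - 6*(63 - 205*q + 297*a) = 12 + (-378 - 1782*a + 1230*q) = -366 - 1782*a + 1230*q)
(211074 + w(j(12), -199)) - 213807 = (211074 + (-366 - 1782*(-199) + 1230*sqrt(1 + 2*12))) - 213807 = (211074 + (-366 + 354618 + 1230*sqrt(1 + 24))) - 213807 = (211074 + (-366 + 354618 + 1230*sqrt(25))) - 213807 = (211074 + (-366 + 354618 + 1230*5)) - 213807 = (211074 + (-366 + 354618 + 6150)) - 213807 = (211074 + 360402) - 213807 = 571476 - 213807 = 357669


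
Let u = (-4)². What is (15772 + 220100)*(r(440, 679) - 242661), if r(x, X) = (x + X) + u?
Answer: -56969220672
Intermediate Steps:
u = 16
r(x, X) = 16 + X + x (r(x, X) = (x + X) + 16 = (X + x) + 16 = 16 + X + x)
(15772 + 220100)*(r(440, 679) - 242661) = (15772 + 220100)*((16 + 679 + 440) - 242661) = 235872*(1135 - 242661) = 235872*(-241526) = -56969220672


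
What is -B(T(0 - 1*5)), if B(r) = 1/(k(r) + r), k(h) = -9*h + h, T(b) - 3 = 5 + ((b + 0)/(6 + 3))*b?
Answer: 9/679 ≈ 0.013255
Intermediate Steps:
T(b) = 8 + b²/9 (T(b) = 3 + (5 + ((b + 0)/(6 + 3))*b) = 3 + (5 + (b/9)*b) = 3 + (5 + b²/9) = 8 + b²/9)
k(h) = -8*h
B(r) = -1/(7*r) (B(r) = 1/(-8*r + r) = 1/(-7*r) = -1/(7*r))
-B(T(0 - 1*5)) = -(-1)/(7*(8 + (0 - 1*5)²/9)) = -(-1)/(7*(8 + (0 - 5)²/9)) = -(-1)/(7*(8 + (⅑)*(-5)²)) = -(-1)/(7*(8 + (⅑)*25)) = -(-1)/(7*(8 + 25/9)) = -(-1)/(7*97/9) = -(-1)*9/(7*97) = -1*(-9/679) = 9/679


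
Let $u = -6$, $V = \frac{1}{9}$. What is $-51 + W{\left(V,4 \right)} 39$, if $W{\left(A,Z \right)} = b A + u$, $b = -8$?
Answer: $- \frac{959}{3} \approx -319.67$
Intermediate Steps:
$V = \frac{1}{9} \approx 0.11111$
$W{\left(A,Z \right)} = -6 - 8 A$ ($W{\left(A,Z \right)} = - 8 A - 6 = -6 - 8 A$)
$-51 + W{\left(V,4 \right)} 39 = -51 + \left(-6 - \frac{8}{9}\right) 39 = -51 - \frac{806}{3} = - \frac{959}{3}$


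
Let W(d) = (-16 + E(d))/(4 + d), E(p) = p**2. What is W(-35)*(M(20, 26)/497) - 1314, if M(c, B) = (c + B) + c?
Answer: -655632/497 ≈ -1319.2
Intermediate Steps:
M(c, B) = B + 2*c (M(c, B) = (B + c) + c = B + 2*c)
W(d) = (-16 + d**2)/(4 + d)
W(-35)*(M(20, 26)/497) - 1314 = (-4 - 35)*((26 + 2*20)/497) - 1314 = -39*(26 + 40)/497 - 1314 = -2574/497 - 1314 = -655632/497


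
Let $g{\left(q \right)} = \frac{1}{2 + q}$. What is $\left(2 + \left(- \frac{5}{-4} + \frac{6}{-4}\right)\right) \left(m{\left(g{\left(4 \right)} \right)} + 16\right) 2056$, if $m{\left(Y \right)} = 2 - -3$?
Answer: $75558$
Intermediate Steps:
$m{\left(Y \right)} = 5$ ($m{\left(Y \right)} = 2 + 3 = 5$)
$\left(2 + \left(- \frac{5}{-4} + \frac{6}{-4}\right)\right) \left(m{\left(g{\left(4 \right)} \right)} + 16\right) 2056 = \left(2 + \left(- \frac{5}{-4} + \frac{6}{-4}\right)\right) \left(5 + 16\right) 2056 = \left(2 + \left(\left(-5\right) \left(- \frac{1}{4}\right) + 6 \left(- \frac{1}{4}\right)\right)\right) 21 \cdot 2056 = \left(2 + \left(\frac{5}{4} - \frac{3}{2}\right)\right) 21 \cdot 2056 = \left(2 - \frac{1}{4}\right) 21 \cdot 2056 = \frac{7}{4} \cdot 21 \cdot 2056 = \frac{147}{4} \cdot 2056 = 75558$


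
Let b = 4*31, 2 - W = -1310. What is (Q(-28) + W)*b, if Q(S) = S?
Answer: 159216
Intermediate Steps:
W = 1312 (W = 2 - 1*(-1310) = 2 + 1310 = 1312)
b = 124
(Q(-28) + W)*b = (-28 + 1312)*124 = 1284*124 = 159216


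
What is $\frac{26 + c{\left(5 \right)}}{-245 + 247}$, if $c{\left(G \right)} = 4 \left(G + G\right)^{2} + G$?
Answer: $\frac{431}{2} \approx 215.5$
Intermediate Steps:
$c{\left(G \right)} = G + 16 G^{2}$ ($c{\left(G \right)} = 4 \left(2 G\right)^{2} + G = 4 \cdot 4 G^{2} + G = 16 G^{2} + G = G + 16 G^{2}$)
$\frac{26 + c{\left(5 \right)}}{-245 + 247} = \frac{26 + 5 \left(1 + 16 \cdot 5\right)}{-245 + 247} = \frac{26 + 5 \left(1 + 80\right)}{2} = \left(26 + 5 \cdot 81\right) \frac{1}{2} = \left(26 + 405\right) \frac{1}{2} = 431 \cdot \frac{1}{2} = \frac{431}{2}$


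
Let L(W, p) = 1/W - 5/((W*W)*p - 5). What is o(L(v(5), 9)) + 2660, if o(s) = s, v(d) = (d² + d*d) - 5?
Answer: 436190399/163980 ≈ 2660.0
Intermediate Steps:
v(d) = -5 + 2*d² (v(d) = (d² + d²) - 5 = 2*d² - 5 = -5 + 2*d²)
L(W, p) = 1/W - 5/(-5 + p*W²) (L(W, p) = 1/W - 5/(W²*p - 5) = 1/W - 5/(p*W² - 5) = 1/W - 5/(-5 + p*W²))
o(L(v(5), 9)) + 2660 = (-5 - 5*(-5 + 2*5²) + 9*(-5 + 2*5²)²)/((-5 + 2*5²)*(-5 + 9*(-5 + 2*5²)²)) + 2660 = (-5 - 5*(-5 + 2*25) + 9*(-5 + 2*25)²)/((-5 + 2*25)*(-5 + 9*(-5 + 2*25)²)) + 2660 = (-5 - 5*(-5 + 50) + 9*(-5 + 50)²)/((-5 + 50)*(-5 + 9*(-5 + 50)²)) + 2660 = (-5 - 5*45 + 9*45²)/(45*(-5 + 9*45²)) + 2660 = (-5 - 225 + 9*2025)/(45*(-5 + 9*2025)) + 2660 = (-5 - 225 + 18225)/(45*(-5 + 18225)) + 2660 = (1/45)*17995/18220 + 2660 = (1/45)*(1/18220)*17995 + 2660 = 3599/163980 + 2660 = 436190399/163980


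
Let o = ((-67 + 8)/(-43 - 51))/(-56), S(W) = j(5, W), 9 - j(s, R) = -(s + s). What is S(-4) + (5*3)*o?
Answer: 99131/5264 ≈ 18.832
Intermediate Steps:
j(s, R) = 9 + 2*s (j(s, R) = 9 - (-1)*(s + s) = 9 - (-1)*2*s = 9 - (-2)*s = 9 + 2*s)
S(W) = 19 (S(W) = 9 + 2*5 = 9 + 10 = 19)
o = -59/5264 (o = -59/(-94)*(-1/56) = -59*(-1/94)*(-1/56) = (59/94)*(-1/56) = -59/5264 ≈ -0.011208)
S(-4) + (5*3)*o = 19 + (5*3)*(-59/5264) = 19 + 15*(-59/5264) = 19 - 885/5264 = 99131/5264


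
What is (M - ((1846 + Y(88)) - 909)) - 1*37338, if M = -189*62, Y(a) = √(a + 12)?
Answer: -50003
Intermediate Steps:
Y(a) = √(12 + a)
M = -11718
(M - ((1846 + Y(88)) - 909)) - 1*37338 = (-11718 - ((1846 + √(12 + 88)) - 909)) - 1*37338 = (-11718 - ((1846 + √100) - 909)) - 37338 = (-11718 - ((1846 + 10) - 909)) - 37338 = (-11718 - (1856 - 909)) - 37338 = (-11718 - 1*947) - 37338 = (-11718 - 947) - 37338 = -12665 - 37338 = -50003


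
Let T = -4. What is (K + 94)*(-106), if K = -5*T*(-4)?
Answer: -1484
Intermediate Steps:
K = -80 (K = -5*(-4)*(-4) = 20*(-4) = -80)
(K + 94)*(-106) = (-80 + 94)*(-106) = 14*(-106) = -1484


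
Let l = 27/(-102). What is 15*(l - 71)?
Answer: -36345/34 ≈ -1069.0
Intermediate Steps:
l = -9/34 (l = 27*(-1/102) = -9/34 ≈ -0.26471)
15*(l - 71) = 15*(-9/34 - 71) = 15*(-2423/34) = -36345/34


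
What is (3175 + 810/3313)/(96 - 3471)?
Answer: -2103917/2236275 ≈ -0.94081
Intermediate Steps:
(3175 + 810/3313)/(96 - 3471) = (3175 + 810*(1/3313))/(-3375) = (3175 + 810/3313)*(-1/3375) = (10519585/3313)*(-1/3375) = -2103917/2236275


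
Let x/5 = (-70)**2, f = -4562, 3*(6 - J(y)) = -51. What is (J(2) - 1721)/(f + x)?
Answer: -283/3323 ≈ -0.085164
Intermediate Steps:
J(y) = 23 (J(y) = 6 - 1/3*(-51) = 6 + 17 = 23)
x = 24500 (x = 5*(-70)**2 = 5*4900 = 24500)
(J(2) - 1721)/(f + x) = (23 - 1721)/(-4562 + 24500) = -1698/19938 = -1698*1/19938 = -283/3323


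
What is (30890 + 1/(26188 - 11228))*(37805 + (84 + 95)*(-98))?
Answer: 9363824107463/14960 ≈ 6.2592e+8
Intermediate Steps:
(30890 + 1/(26188 - 11228))*(37805 + (84 + 95)*(-98)) = (30890 + 1/14960)*(37805 + 179*(-98)) = (30890 + 1/14960)*(37805 - 17542) = (462114401/14960)*20263 = 9363824107463/14960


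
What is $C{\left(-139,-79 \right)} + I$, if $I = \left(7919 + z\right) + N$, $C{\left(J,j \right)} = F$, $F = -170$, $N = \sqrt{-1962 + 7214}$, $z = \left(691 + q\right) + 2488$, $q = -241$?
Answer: $10687 + 2 \sqrt{1313} \approx 10759.0$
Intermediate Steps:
$z = 2938$ ($z = \left(691 - 241\right) + 2488 = 450 + 2488 = 2938$)
$N = 2 \sqrt{1313}$ ($N = \sqrt{5252} = 2 \sqrt{1313} \approx 72.471$)
$C{\left(J,j \right)} = -170$
$I = 10857 + 2 \sqrt{1313}$ ($I = \left(7919 + 2938\right) + 2 \sqrt{1313} = 10857 + 2 \sqrt{1313} \approx 10929.0$)
$C{\left(-139,-79 \right)} + I = -170 + \left(10857 + 2 \sqrt{1313}\right) = 10687 + 2 \sqrt{1313}$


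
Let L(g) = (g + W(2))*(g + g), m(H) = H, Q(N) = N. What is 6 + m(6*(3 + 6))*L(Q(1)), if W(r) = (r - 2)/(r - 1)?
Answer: 114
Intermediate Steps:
W(r) = (-2 + r)/(-1 + r)
L(g) = 2*g² (L(g) = (g + (-2 + 2)/(-1 + 2))*(g + g) = (g + 0/1)*(2*g) = (g + 1*0)*(2*g) = (g + 0)*(2*g) = g*(2*g) = 2*g²)
6 + m(6*(3 + 6))*L(Q(1)) = 6 + (6*(3 + 6))*(2*1²) = 6 + (6*9)*(2*1) = 6 + 54*2 = 6 + 108 = 114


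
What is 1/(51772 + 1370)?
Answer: 1/53142 ≈ 1.8818e-5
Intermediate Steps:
1/(51772 + 1370) = 1/53142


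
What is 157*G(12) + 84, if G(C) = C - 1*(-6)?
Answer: 2910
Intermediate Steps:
G(C) = 6 + C (G(C) = C + 6 = 6 + C)
157*G(12) + 84 = 157*(6 + 12) + 84 = 157*18 + 84 = 2826 + 84 = 2910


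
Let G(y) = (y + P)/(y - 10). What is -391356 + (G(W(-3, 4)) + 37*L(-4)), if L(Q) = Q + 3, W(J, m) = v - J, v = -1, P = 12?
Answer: -1565579/4 ≈ -3.9140e+5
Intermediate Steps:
W(J, m) = -1 - J
L(Q) = 3 + Q
G(y) = (12 + y)/(-10 + y) (G(y) = (y + 12)/(y - 10) = (12 + y)/(-10 + y))
-391356 + (G(W(-3, 4)) + 37*L(-4)) = -391356 + ((12 + (-1 - 1*(-3)))/(-10 + (-1 - 1*(-3))) + 37*(3 - 4)) = -391356 + ((12 + (-1 + 3))/(-10 + (-1 + 3)) + 37*(-1)) = -391356 + ((12 + 2)/(-10 + 2) - 37) = -391356 + (14/(-8) - 37) = -391356 + (-1/8*14 - 37) = -391356 + (-7/4 - 37) = -391356 - 155/4 = -1565579/4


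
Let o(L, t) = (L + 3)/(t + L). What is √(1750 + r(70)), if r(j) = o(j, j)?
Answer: √8577555/70 ≈ 41.839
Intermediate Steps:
o(L, t) = (3 + L)/(L + t)
r(j) = (3 + j)/(2*j) (r(j) = (3 + j)/(j + j) = (3 + j)/((2*j)) = (1/(2*j))*(3 + j) = (3 + j)/(2*j))
√(1750 + r(70)) = √(1750 + (½)*(3 + 70)/70) = √(1750 + (½)*(1/70)*73) = √(1750 + 73/140) = √(245073/140) = √8577555/70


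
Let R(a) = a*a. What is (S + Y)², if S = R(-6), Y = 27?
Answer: 3969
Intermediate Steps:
R(a) = a²
S = 36 (S = (-6)² = 36)
(S + Y)² = (36 + 27)² = 63² = 3969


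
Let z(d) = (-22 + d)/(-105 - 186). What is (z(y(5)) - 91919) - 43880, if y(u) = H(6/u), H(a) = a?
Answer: -197587441/1455 ≈ -1.3580e+5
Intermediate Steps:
y(u) = 6/u
z(d) = 22/291 - d/291 (z(d) = (-22 + d)/(-291) = (-22 + d)*(-1/291) = 22/291 - d/291)
(z(y(5)) - 91919) - 43880 = ((22/291 - 2/(97*5)) - 91919) - 43880 = ((22/291 - 1/291*6/5) - 91919) - 43880 = ((22/291 - 2/485) - 91919) - 43880 = (104/1455 - 91919) - 43880 = -133742041/1455 - 43880 = -197587441/1455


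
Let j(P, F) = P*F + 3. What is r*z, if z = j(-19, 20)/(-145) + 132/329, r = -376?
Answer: -39496/35 ≈ -1128.5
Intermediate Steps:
j(P, F) = 3 + F*P (j(P, F) = F*P + 3 = 3 + F*P)
z = 4937/1645 (z = (3 + 20*(-19))/(-145) + 132/329 = (3 - 380)*(-1/145) + 132*(1/329) = -377*(-1/145) + 132/329 = 13/5 + 132/329 = 4937/1645 ≈ 3.0012)
r*z = -376*4937/1645 = -39496/35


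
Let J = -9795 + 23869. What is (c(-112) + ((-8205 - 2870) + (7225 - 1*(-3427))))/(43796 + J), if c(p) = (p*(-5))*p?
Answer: -63143/57870 ≈ -1.0911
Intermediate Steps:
c(p) = -5*p² (c(p) = (-5*p)*p = -5*p²)
J = 14074
(c(-112) + ((-8205 - 2870) + (7225 - 1*(-3427))))/(43796 + J) = (-5*(-112)² + ((-8205 - 2870) + (7225 - 1*(-3427))))/(43796 + 14074) = (-5*12544 + (-11075 + (7225 + 3427)))/57870 = (-62720 + (-11075 + 10652))*(1/57870) = (-62720 - 423)*(1/57870) = -63143*1/57870 = -63143/57870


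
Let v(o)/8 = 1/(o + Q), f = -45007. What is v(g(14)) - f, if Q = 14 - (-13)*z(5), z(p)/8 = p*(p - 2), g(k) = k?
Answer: 17867781/397 ≈ 45007.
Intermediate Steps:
z(p) = 8*p*(-2 + p) (z(p) = 8*(p*(p - 2)) = 8*(p*(-2 + p)) = 8*p*(-2 + p))
Q = 1574 (Q = 14 - (-13)*8*5*(-2 + 5) = 14 - (-13)*8*5*3 = 14 - (-13)*120 = 14 - 1*(-1560) = 14 + 1560 = 1574)
v(o) = 8/(1574 + o) (v(o) = 8/(o + 1574) = 8/(1574 + o))
v(g(14)) - f = 8/(1574 + 14) - 1*(-45007) = 8/1588 + 45007 = 8*(1/1588) + 45007 = 2/397 + 45007 = 17867781/397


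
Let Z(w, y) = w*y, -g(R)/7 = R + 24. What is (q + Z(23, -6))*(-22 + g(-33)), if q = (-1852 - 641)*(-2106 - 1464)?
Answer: 364894752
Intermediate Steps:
g(R) = -168 - 7*R (g(R) = -7*(R + 24) = -7*(24 + R) = -168 - 7*R)
q = 8900010 (q = -2493*(-3570) = 8900010)
(q + Z(23, -6))*(-22 + g(-33)) = (8900010 + 23*(-6))*(-22 + (-168 - 7*(-33))) = (8900010 - 138)*(-22 + (-168 + 231)) = 8899872*(-22 + 63) = 8899872*41 = 364894752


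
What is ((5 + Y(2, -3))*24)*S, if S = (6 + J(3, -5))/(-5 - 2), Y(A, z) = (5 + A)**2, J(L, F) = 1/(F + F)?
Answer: -38232/35 ≈ -1092.3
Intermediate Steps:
J(L, F) = 1/(2*F)
S = -59/70 (S = (6 + (1/2)/(-5))/(-5 - 2) = (6 + (1/2)*(-1/5))/(-7) = (6 - 1/10)*(-1/7) = (59/10)*(-1/7) = -59/70 ≈ -0.84286)
((5 + Y(2, -3))*24)*S = ((5 + (5 + 2)**2)*24)*(-59/70) = ((5 + 7**2)*24)*(-59/70) = ((5 + 49)*24)*(-59/70) = (54*24)*(-59/70) = 1296*(-59/70) = -38232/35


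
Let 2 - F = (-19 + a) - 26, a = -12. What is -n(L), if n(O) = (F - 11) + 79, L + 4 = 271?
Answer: -127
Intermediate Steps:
L = 267 (L = -4 + 271 = 267)
F = 59 (F = 2 - ((-19 - 12) - 26) = 2 - (-31 - 26) = 2 - 1*(-57) = 2 + 57 = 59)
n(O) = 127 (n(O) = (59 - 11) + 79 = 48 + 79 = 127)
-n(L) = -1*127 = -127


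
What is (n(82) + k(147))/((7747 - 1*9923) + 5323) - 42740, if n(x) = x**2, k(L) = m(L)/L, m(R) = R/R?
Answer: -19770920231/462609 ≈ -42738.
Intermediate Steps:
m(R) = 1
k(L) = 1/L
(n(82) + k(147))/((7747 - 1*9923) + 5323) - 42740 = (82**2 + 1/147)/((7747 - 1*9923) + 5323) - 42740 = (6724 + 1/147)/((7747 - 9923) + 5323) - 42740 = 988429/(147*(-2176 + 5323)) - 42740 = (988429/147)/3147 - 42740 = (988429/147)*(1/3147) - 42740 = 988429/462609 - 42740 = -19770920231/462609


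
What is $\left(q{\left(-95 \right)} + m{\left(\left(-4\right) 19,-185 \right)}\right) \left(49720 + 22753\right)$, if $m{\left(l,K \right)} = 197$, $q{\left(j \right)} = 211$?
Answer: $29568984$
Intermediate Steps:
$\left(q{\left(-95 \right)} + m{\left(\left(-4\right) 19,-185 \right)}\right) \left(49720 + 22753\right) = \left(211 + 197\right) \left(49720 + 22753\right) = 408 \cdot 72473 = 29568984$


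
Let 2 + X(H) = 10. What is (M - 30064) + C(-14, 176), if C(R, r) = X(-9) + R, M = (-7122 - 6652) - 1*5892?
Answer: -49736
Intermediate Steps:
X(H) = 8 (X(H) = -2 + 10 = 8)
M = -19666 (M = -13774 - 5892 = -19666)
C(R, r) = 8 + R
(M - 30064) + C(-14, 176) = (-19666 - 30064) + (8 - 14) = -49730 - 6 = -49736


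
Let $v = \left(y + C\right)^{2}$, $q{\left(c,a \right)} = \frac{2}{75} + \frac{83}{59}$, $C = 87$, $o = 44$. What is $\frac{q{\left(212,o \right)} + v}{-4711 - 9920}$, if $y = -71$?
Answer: $- \frac{1139143}{64742175} \approx -0.017595$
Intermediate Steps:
$q{\left(c,a \right)} = \frac{6343}{4425}$ ($q{\left(c,a \right)} = 2 \cdot \frac{1}{75} + 83 \cdot \frac{1}{59} = \frac{2}{75} + \frac{83}{59} = \frac{6343}{4425}$)
$v = 256$ ($v = \left(-71 + 87\right)^{2} = 16^{2} = 256$)
$\frac{q{\left(212,o \right)} + v}{-4711 - 9920} = \frac{\frac{6343}{4425} + 256}{-4711 - 9920} = \frac{1139143}{4425 \left(-14631\right)} = \frac{1139143}{4425} \left(- \frac{1}{14631}\right) = - \frac{1139143}{64742175}$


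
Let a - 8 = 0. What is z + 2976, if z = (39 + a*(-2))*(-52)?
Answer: 1780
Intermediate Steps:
a = 8 (a = 8 + 0 = 8)
z = -1196 (z = (39 + 8*(-2))*(-52) = (39 - 16)*(-52) = 23*(-52) = -1196)
z + 2976 = -1196 + 2976 = 1780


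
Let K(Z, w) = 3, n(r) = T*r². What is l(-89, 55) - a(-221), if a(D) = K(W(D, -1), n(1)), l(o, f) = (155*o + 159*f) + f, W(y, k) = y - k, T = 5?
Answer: -4998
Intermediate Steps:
n(r) = 5*r²
l(o, f) = 155*o + 160*f
a(D) = 3
l(-89, 55) - a(-221) = (155*(-89) + 160*55) - 1*3 = (-13795 + 8800) - 3 = -4995 - 3 = -4998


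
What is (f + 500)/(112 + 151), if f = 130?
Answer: 630/263 ≈ 2.3954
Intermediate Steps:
(f + 500)/(112 + 151) = (130 + 500)/(112 + 151) = 630/263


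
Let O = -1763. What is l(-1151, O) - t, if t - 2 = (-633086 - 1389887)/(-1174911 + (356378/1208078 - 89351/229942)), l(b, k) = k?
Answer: -1726394278135959577/977173807965407 ≈ -1766.7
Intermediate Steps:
t = 3636854692947036/977173807965407 (t = 2 + (-633086 - 1389887)/(-1174911 + (356378/1208078 - 89351/229942)) = 2 - 2022973/(-1174911 + (356378*(1/1208078) - 89351*1/229942)) = 2 - 2022973/(-1174911 + (1067/3617 - 89351/229942)) = 2 - 2022973/(-1174911 - 77834453/831700214) = 2 - 2022973/(-977173807965407/831700214) = 2 - 2022973*(-831700214/977173807965407) = 2 + 1682507077016222/977173807965407 = 3636854692947036/977173807965407 ≈ 3.7218)
l(-1151, O) - t = -1763 - 1*3636854692947036/977173807965407 = -1763 - 3636854692947036/977173807965407 = -1726394278135959577/977173807965407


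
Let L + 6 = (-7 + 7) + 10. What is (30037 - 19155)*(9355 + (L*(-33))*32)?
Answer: 55835542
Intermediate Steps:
L = 4 (L = -6 + ((-7 + 7) + 10) = -6 + (0 + 10) = -6 + 10 = 4)
(30037 - 19155)*(9355 + (L*(-33))*32) = (30037 - 19155)*(9355 + (4*(-33))*32) = 10882*(9355 - 132*32) = 10882*(9355 - 4224) = 10882*5131 = 55835542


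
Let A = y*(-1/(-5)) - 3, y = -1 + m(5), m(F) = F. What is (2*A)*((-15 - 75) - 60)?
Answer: 660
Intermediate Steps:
y = 4 (y = -1 + 5 = 4)
A = -11/5 (A = 4*(-1/(-5)) - 3 = 4*(-1*(-1/5)) - 3 = 4*(1/5) - 3 = 4/5 - 3 = -11/5 ≈ -2.2000)
(2*A)*((-15 - 75) - 60) = (2*(-11/5))*((-15 - 75) - 60) = -22*(-90 - 60)/5 = -22/5*(-150) = 660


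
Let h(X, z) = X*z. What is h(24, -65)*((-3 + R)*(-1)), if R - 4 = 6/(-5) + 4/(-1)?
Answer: -6552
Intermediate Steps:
R = -6/5 (R = 4 + (6/(-5) + 4/(-1)) = 4 + (6*(-⅕) + 4*(-1)) = 4 + (-6/5 - 4) = 4 - 26/5 = -6/5 ≈ -1.2000)
h(24, -65)*((-3 + R)*(-1)) = (24*(-65))*((-3 - 6/5)*(-1)) = -(-6552)*(-1) = -1560*21/5 = -6552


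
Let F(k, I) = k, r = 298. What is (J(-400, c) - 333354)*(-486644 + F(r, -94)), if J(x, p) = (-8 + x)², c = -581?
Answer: 81166283940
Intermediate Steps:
(J(-400, c) - 333354)*(-486644 + F(r, -94)) = ((-8 - 400)² - 333354)*(-486644 + 298) = ((-408)² - 333354)*(-486346) = (166464 - 333354)*(-486346) = -166890*(-486346) = 81166283940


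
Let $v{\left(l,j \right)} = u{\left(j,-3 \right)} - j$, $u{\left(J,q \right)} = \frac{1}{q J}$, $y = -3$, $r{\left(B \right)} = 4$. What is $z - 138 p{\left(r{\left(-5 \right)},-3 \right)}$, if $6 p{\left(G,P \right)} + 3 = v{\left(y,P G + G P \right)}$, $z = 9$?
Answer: $- \frac{34151}{72} \approx -474.32$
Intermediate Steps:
$u{\left(J,q \right)} = \frac{1}{J q}$
$v{\left(l,j \right)} = - j - \frac{1}{3 j}$ ($v{\left(l,j \right)} = \frac{1}{j \left(-3\right)} - j = \frac{1}{j} \left(- \frac{1}{3}\right) - j = - \frac{1}{3 j} - j = - j - \frac{1}{3 j}$)
$p{\left(G,P \right)} = - \frac{1}{2} - \frac{G P}{3} - \frac{1}{36 G P}$ ($p{\left(G,P \right)} = - \frac{1}{2} + \frac{- (P G + G P) - \frac{1}{3 \left(P G + G P\right)}}{6} = - \frac{1}{2} + \frac{- (G P + G P) - \frac{1}{3 \left(G P + G P\right)}}{6} = - \frac{1}{2} + \frac{- 2 G P - \frac{1}{3 \cdot 2 G P}}{6} = - \frac{1}{2} + \frac{- 2 G P - \frac{\frac{1}{2} \frac{1}{G} \frac{1}{P}}{3}}{6} = - \frac{1}{2} + \frac{- 2 G P - \frac{1}{6 G P}}{6} = - \frac{1}{2} - \left(\frac{G P}{3} + \frac{1}{36 G P}\right) = - \frac{1}{2} - \frac{G P}{3} - \frac{1}{36 G P}$)
$z - 138 p{\left(r{\left(-5 \right)},-3 \right)} = 9 - 138 \left(- \frac{1}{2} - \frac{4}{3} \left(-3\right) - \frac{1}{36 \cdot 4 \left(-3\right)}\right) = 9 - 138 \left(- \frac{1}{2} + 4 - \frac{1}{144} \left(- \frac{1}{3}\right)\right) = 9 - 138 \left(- \frac{1}{2} + 4 + \frac{1}{432}\right) = 9 - \frac{34799}{72} = - \frac{34151}{72}$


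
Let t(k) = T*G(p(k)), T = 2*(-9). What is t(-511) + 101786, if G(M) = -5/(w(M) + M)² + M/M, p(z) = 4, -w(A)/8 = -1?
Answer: 814149/8 ≈ 1.0177e+5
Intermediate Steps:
w(A) = 8 (w(A) = -8*(-1) = 8)
T = -18
G(M) = 1 - 5/(8 + M)² (G(M) = -5/(8 + M)² + M/M = -5/(8 + M)² + 1 = 1 - 5/(8 + M)²)
t(k) = -139/8 (t(k) = -18*(1 - 5/(8 + 4)²) = -18*(1 - 5/12²) = -18*(1 - 5*1/144) = -18*(1 - 5/144) = -18*139/144 = -139/8)
t(-511) + 101786 = -139/8 + 101786 = 814149/8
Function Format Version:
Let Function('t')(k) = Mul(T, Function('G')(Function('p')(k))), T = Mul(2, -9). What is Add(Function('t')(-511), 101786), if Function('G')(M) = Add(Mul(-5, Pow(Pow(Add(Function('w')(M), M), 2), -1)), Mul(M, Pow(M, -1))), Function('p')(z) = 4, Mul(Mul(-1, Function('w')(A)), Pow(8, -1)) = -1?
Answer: Rational(814149, 8) ≈ 1.0177e+5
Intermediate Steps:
Function('w')(A) = 8 (Function('w')(A) = Mul(-8, -1) = 8)
T = -18
Function('G')(M) = Add(1, Mul(-5, Pow(Add(8, M), -2))) (Function('G')(M) = Add(Mul(-5, Pow(Pow(Add(8, M), 2), -1)), Mul(M, Pow(M, -1))) = Add(Mul(-5, Pow(Add(8, M), -2)), 1) = Add(1, Mul(-5, Pow(Add(8, M), -2))))
Function('t')(k) = Rational(-139, 8) (Function('t')(k) = Mul(-18, Add(1, Mul(-5, Pow(Add(8, 4), -2)))) = Mul(-18, Add(1, Mul(-5, Pow(12, -2)))) = Mul(-18, Add(1, Mul(-5, Rational(1, 144)))) = Mul(-18, Add(1, Rational(-5, 144))) = Mul(-18, Rational(139, 144)) = Rational(-139, 8))
Add(Function('t')(-511), 101786) = Add(Rational(-139, 8), 101786) = Rational(814149, 8)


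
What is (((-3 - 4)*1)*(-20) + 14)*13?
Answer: 2002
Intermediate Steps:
(((-3 - 4)*1)*(-20) + 14)*13 = (-7*1*(-20) + 14)*13 = (-7*(-20) + 14)*13 = (140 + 14)*13 = 154*13 = 2002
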